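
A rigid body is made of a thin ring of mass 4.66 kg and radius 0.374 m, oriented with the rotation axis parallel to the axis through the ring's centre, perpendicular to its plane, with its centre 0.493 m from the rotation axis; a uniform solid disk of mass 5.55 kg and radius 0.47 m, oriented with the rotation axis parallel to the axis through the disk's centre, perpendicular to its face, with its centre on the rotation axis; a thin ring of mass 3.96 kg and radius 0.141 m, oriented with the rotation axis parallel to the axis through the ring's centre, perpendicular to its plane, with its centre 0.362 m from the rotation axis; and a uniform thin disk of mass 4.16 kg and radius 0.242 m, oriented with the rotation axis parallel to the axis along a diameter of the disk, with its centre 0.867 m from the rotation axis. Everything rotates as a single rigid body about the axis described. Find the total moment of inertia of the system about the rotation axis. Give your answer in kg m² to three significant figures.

6.18

Thin ring: I_cm = MR² = (4.66)(0.374)² = 0.65182 kg m²; centre at d = 0.493 m, so the parallel axis theorem gives I = 0.65182 + (4.66)(0.493)² = 1.7844 kg m².
Solid disk: I_cm = (1/2)MR² = (1/2)(5.55)(0.47)² = 0.613 kg m²; axis through the centre, so I = 0.613 kg m².
Thin ring: I_cm = MR² = (3.96)(0.141)² = 0.078729 kg m²; centre at d = 0.362 m, so the parallel axis theorem gives I = 0.078729 + (3.96)(0.362)² = 0.59766 kg m².
Thin disk: I_cm = (1/4)MR² = (1/4)(4.16)(0.242)² = 0.060907 kg m²; centre at d = 0.867 m, so the parallel axis theorem gives I = 0.060907 + (4.16)(0.867)² = 3.1879 kg m².
Total I = 1.7844 + 0.613 + 0.59766 + 3.1879 = 6.183 kg m².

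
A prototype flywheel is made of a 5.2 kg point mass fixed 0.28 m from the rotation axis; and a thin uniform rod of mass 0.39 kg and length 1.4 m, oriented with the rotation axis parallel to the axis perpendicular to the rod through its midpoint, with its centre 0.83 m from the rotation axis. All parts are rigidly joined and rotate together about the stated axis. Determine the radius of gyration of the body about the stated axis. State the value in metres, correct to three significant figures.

Point mass: I_cm = 0; centre at d = 0.28 m, so I = I_cm + Md² gives I = 0 + (5.2)(0.28)² = 0.40768 kg m^2.
Thin rod: I_cm = (1/12)ML² = (1/12)(0.39)(1.4)² = 0.0637 kg m^2; centre at d = 0.83 m, so I = I_cm + Md² gives I = 0.0637 + (0.39)(0.83)² = 0.33237 kg m^2.
Total I = 0.74005 kg m^2; total mass M = 5.59 kg.
k = √(I/M) = √(0.74005/5.59) = 0.36385 m.

0.364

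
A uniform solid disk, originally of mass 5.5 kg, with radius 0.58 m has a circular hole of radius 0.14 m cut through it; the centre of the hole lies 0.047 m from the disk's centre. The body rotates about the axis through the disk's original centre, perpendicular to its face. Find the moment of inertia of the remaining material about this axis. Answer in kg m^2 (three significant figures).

Unpierced body about its centre: I₀ = (1/2)MR² = (1/2)(5.5)(0.58)² = 0.9251 kg m^2.
The removed disk has mass m = M·(r/R)² = (5.5)(0.14/0.58)² = 0.32045 kg (same uniform areal density).
Its moment of inertia about the rotation axis (parallel-axis theorem): I_hole = (1/2)mr² + md² = (1/2)(0.32045)(0.14)² + (0.32045)(0.047)² = 0.0038483 kg m^2.
Treating the hole as negative mass, I = I₀ − I_hole = 0.9251 − 0.0038483 = 0.92125 kg m^2.

0.921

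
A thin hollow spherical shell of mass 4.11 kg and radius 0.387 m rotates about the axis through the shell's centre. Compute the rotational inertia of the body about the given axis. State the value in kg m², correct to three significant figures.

0.410

I_cm = (2/3)MR² = (2/3)(4.11)(0.387)² = 0.41037 kg m²; axis through the centre, so I = 0.41037 kg m².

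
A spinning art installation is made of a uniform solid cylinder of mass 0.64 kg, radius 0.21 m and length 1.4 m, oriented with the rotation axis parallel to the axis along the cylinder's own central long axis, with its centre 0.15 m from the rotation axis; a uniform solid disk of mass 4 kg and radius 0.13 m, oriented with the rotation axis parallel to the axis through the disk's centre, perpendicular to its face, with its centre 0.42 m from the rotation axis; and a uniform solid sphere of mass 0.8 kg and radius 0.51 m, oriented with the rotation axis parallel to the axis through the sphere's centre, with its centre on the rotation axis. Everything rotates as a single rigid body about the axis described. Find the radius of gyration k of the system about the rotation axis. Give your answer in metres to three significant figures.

0.396

Solid cylinder: I_cm = (1/2)MR² = (1/2)(0.64)(0.21)² = 0.014112 kg·m²; centre at d = 0.15 m, so I = I_cm + Md² gives I = 0.014112 + (0.64)(0.15)² = 0.028512 kg·m².
Solid disk: I_cm = (1/2)MR² = (1/2)(4)(0.13)² = 0.0338 kg·m²; centre at d = 0.42 m, so I = I_cm + Md² gives I = 0.0338 + (4)(0.42)² = 0.7394 kg·m².
Solid sphere: I_cm = (2/5)MR² = (2/5)(0.8)(0.51)² = 0.083232 kg·m²; axis through the centre, so I = 0.083232 kg·m².
Total I = 0.85114 kg·m²; total mass M = 5.44 kg.
k = √(I/M) = √(0.85114/5.44) = 0.39555 m.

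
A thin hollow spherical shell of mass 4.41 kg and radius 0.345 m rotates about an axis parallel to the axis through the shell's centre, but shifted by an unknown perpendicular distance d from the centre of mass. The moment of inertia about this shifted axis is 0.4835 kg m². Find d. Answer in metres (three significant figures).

0.174

About the centre-of-mass axis, I_cm = (2/3)MR² = (2/3)(4.41)(0.345)² = 0.34993 kg m².
Parallel axis theorem: I = I_cm + Md², so Md² = 0.4835 − 0.34993 = 0.13357 kg m².
d = √(0.13357 / 4.41) = 0.17403 m.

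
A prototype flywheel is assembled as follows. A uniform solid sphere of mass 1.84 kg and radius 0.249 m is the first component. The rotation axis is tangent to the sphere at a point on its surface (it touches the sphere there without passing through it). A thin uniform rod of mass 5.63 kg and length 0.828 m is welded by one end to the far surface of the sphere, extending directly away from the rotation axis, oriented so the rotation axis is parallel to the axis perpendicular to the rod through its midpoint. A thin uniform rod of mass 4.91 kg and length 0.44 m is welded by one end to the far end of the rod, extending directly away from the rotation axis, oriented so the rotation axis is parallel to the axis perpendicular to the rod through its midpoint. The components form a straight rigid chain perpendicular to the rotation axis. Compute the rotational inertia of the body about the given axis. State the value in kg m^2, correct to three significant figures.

Solid sphere: I_cm = (2/5)MR² = (2/5)(1.84)(0.249)² = 0.045633 kg m^2; centre at d = 0.249 m, so I = I_cm + Md² gives I = 0.045633 + (1.84)(0.249)² = 0.15971 kg m^2.
Thin rod: I_cm = (1/12)ML² = (1/12)(5.63)(0.828)² = 0.32165 kg m^2; centre at d = 0.249 + 0.249 + 0.414 = 0.912 m, so I = I_cm + Md² gives I = 0.32165 + (5.63)(0.912)² = 5.0044 kg m^2.
Thin rod: I_cm = (1/12)ML² = (1/12)(4.91)(0.44)² = 0.079215 kg m^2; centre at d = 0.249 + 0.249 + 0.414 + 0.414 + 0.22 = 1.546 m, so I = I_cm + Md² gives I = 0.079215 + (4.91)(1.546)² = 11.815 kg m^2.
Total I = 0.15971 + 5.0044 + 11.815 = 16.979 kg m^2.

17.0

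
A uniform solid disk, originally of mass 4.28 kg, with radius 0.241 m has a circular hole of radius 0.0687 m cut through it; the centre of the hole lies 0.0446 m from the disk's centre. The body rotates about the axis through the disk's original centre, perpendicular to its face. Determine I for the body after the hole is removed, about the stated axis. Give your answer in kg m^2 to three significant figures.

Unpierced body about its centre: I₀ = (1/2)MR² = (1/2)(4.28)(0.241)² = 0.12429 kg m^2.
The removed disk has mass m = M·(r/R)² = (4.28)(0.0687/0.241)² = 0.34779 kg (same uniform areal density).
Its moment of inertia about the rotation axis (parallel-axis theorem): I_hole = (1/2)mr² + md² = (1/2)(0.34779)(0.0687)² + (0.34779)(0.0446)² = 0.0015126 kg m^2.
Treating the hole as negative mass, I = I₀ − I_hole = 0.12429 − 0.0015126 = 0.12278 kg m^2.

0.123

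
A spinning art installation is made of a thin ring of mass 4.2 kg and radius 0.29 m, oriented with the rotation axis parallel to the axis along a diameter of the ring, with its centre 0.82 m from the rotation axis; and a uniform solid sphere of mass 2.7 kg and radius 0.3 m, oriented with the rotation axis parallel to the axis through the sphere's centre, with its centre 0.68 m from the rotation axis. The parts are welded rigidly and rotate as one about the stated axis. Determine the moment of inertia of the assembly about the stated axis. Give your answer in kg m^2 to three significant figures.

4.35

Thin ring: I_cm = (1/2)MR² = (1/2)(4.2)(0.29)² = 0.17661 kg m^2; centre at d = 0.82 m, so I = I_cm + Md² gives I = 0.17661 + (4.2)(0.82)² = 3.0007 kg m^2.
Solid sphere: I_cm = (2/5)MR² = (2/5)(2.7)(0.3)² = 0.0972 kg m^2; centre at d = 0.68 m, so I = I_cm + Md² gives I = 0.0972 + (2.7)(0.68)² = 1.3457 kg m^2.
Total I = 3.0007 + 1.3457 = 4.3464 kg m^2.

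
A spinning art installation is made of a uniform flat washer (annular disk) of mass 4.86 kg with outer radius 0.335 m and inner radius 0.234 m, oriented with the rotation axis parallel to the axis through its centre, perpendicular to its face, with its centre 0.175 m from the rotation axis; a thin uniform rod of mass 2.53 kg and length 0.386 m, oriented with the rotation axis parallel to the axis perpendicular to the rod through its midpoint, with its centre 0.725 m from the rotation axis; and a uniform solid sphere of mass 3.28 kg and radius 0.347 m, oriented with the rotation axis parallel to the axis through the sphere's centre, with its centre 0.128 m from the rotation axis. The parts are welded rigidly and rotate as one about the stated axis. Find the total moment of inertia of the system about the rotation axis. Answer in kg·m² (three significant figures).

2.13

Annular disk: I_cm = (1/2)M(R²+r²) = (1/2)(4.86)[(0.335)² + (0.234)²] = 0.40576 kg·m²; centre at d = 0.175 m, so I = I_cm + Md² gives I = 0.40576 + (4.86)(0.175)² = 0.5546 kg·m².
Thin rod: I_cm = (1/12)ML² = (1/12)(2.53)(0.386)² = 0.031413 kg·m²; centre at d = 0.725 m, so I = I_cm + Md² gives I = 0.031413 + (2.53)(0.725)² = 1.3612 kg·m².
Solid sphere: I_cm = (2/5)MR² = (2/5)(3.28)(0.347)² = 0.15798 kg·m²; centre at d = 0.128 m, so I = I_cm + Md² gives I = 0.15798 + (3.28)(0.128)² = 0.21172 kg·m².
Total I = 0.5546 + 1.3612 + 0.21172 = 2.1276 kg·m².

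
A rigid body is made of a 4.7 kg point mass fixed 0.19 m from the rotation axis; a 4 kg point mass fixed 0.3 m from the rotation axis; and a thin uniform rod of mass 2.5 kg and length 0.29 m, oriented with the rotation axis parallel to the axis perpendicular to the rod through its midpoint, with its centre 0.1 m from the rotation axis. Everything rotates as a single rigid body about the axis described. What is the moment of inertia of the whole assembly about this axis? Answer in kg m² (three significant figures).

0.572

Point mass: I_cm = 0; centre at d = 0.19 m, so I = I_cm + Md² gives I = 0 + (4.7)(0.19)² = 0.16967 kg m².
Point mass: I_cm = 0; centre at d = 0.3 m, so I = I_cm + Md² gives I = 0 + (4)(0.3)² = 0.36 kg m².
Thin rod: I_cm = (1/12)ML² = (1/12)(2.5)(0.29)² = 0.017521 kg m²; centre at d = 0.1 m, so I = I_cm + Md² gives I = 0.017521 + (2.5)(0.1)² = 0.042521 kg m².
Total I = 0.16967 + 0.36 + 0.042521 = 0.57219 kg m².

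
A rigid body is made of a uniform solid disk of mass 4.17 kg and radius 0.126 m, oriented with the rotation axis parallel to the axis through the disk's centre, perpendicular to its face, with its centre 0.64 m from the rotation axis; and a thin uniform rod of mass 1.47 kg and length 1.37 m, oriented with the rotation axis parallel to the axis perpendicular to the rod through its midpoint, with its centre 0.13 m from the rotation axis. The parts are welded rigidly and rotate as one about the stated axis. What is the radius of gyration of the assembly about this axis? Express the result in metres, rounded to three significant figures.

Solid disk: I_cm = (1/2)MR² = (1/2)(4.17)(0.126)² = 0.033101 kg m^2; centre at d = 0.64 m, so I = I_cm + Md² gives I = 0.033101 + (4.17)(0.64)² = 1.7411 kg m^2.
Thin rod: I_cm = (1/12)ML² = (1/12)(1.47)(1.37)² = 0.22992 kg m^2; centre at d = 0.13 m, so I = I_cm + Md² gives I = 0.22992 + (1.47)(0.13)² = 0.25476 kg m^2.
Total I = 1.9959 kg m^2; total mass M = 5.64 kg.
k = √(I/M) = √(1.9959/5.64) = 0.59488 m.

0.595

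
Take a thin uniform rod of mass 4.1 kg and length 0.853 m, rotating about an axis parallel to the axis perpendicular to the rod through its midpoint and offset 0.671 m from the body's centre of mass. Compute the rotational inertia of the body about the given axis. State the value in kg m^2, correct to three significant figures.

I_cm = (1/12)ML² = (1/12)(4.1)(0.853)² = 0.2486 kg m^2; centre at d = 0.671 m, so the parallel axis theorem gives I = 0.2486 + (4.1)(0.671)² = 2.0946 kg m^2.

2.09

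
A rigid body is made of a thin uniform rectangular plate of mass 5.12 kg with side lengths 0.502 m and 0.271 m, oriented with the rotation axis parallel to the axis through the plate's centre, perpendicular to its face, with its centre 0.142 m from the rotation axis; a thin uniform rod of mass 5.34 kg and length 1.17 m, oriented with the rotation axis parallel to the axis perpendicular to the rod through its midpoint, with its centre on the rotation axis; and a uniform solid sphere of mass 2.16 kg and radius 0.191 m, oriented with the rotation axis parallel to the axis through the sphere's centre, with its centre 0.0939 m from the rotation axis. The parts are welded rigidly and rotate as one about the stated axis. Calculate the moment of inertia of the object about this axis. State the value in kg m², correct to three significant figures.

Rectangular plate: I_cm = (1/12)M(a²+b²) = (1/12)(5.12)[(0.502)² + (0.271)²] = 0.13886 kg m²; centre at d = 0.142 m, so the parallel axis theorem gives I = 0.13886 + (5.12)(0.142)² = 0.2421 kg m².
Thin rod: I_cm = (1/12)ML² = (1/12)(5.34)(1.17)² = 0.60916 kg m²; axis through the centre, so I = 0.60916 kg m².
Solid sphere: I_cm = (2/5)MR² = (2/5)(2.16)(0.191)² = 0.03152 kg m²; centre at d = 0.0939 m, so the parallel axis theorem gives I = 0.03152 + (2.16)(0.0939)² = 0.050565 kg m².
Total I = 0.2421 + 0.60916 + 0.050565 = 0.90182 kg m².

0.902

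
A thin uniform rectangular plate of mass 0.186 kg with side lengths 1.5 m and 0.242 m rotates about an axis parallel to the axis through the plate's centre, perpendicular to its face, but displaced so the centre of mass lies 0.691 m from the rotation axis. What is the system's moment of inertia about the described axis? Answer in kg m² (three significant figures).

I_cm = (1/12)M(a²+b²) = (1/12)(0.186)[(1.5)² + (0.242)²] = 0.035783 kg m²; centre at d = 0.691 m, so I = I_cm + Md² gives I = 0.035783 + (0.186)(0.691)² = 0.12459 kg m².

0.125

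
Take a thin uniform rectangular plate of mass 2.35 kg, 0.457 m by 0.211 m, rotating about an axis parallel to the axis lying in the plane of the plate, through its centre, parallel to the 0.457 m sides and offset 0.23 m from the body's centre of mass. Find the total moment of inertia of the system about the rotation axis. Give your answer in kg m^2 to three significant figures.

I_cm = (1/12)Mb² = (1/12)(2.35)(0.211)² = 0.0087187 kg m^2; centre at d = 0.23 m, so the parallel axis theorem gives I = 0.0087187 + (2.35)(0.23)² = 0.13303 kg m^2.

0.133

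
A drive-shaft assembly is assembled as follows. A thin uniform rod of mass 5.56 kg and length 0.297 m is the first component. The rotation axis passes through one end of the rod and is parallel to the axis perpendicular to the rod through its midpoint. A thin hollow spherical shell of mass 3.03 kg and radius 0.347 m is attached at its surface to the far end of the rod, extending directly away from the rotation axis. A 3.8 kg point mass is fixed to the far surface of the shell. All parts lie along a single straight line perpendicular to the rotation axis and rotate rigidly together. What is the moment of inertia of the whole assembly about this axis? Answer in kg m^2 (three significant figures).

Thin rod: I_cm = (1/12)ML² = (1/12)(5.56)(0.297)² = 0.04087 kg m^2; centre at d = 0.1485 m, so the parallel axis theorem gives I = 0.04087 + (5.56)(0.1485)² = 0.16348 kg m^2.
Spherical shell: I_cm = (2/3)MR² = (2/3)(3.03)(0.347)² = 0.24323 kg m^2; centre at d = 0.1485 + 0.1485 + 0.347 = 0.644 m, so the parallel axis theorem gives I = 0.24323 + (3.03)(0.644)² = 1.4999 kg m^2.
Point mass: I_cm = 0; centre at d = 0.1485 + 0.1485 + 0.347 + 0.347 = 0.991 m, so the parallel axis theorem gives I = 0 + (3.8)(0.991)² = 3.7319 kg m^2.
Total I = 0.16348 + 1.4999 + 3.7319 = 5.3953 kg m^2.

5.40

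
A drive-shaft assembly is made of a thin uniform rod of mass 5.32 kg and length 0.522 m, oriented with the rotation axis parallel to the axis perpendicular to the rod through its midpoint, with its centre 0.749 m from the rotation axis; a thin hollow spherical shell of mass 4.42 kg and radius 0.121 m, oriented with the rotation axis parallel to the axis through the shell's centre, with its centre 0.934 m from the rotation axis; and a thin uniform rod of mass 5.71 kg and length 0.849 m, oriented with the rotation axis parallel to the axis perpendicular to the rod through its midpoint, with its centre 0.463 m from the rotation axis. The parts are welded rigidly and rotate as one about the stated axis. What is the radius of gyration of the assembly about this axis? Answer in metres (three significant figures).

Thin rod: I_cm = (1/12)ML² = (1/12)(5.32)(0.522)² = 0.1208 kg m²; centre at d = 0.749 m, so the parallel axis theorem gives I = 0.1208 + (5.32)(0.749)² = 3.1053 kg m².
Spherical shell: I_cm = (2/3)MR² = (2/3)(4.42)(0.121)² = 0.043142 kg m²; centre at d = 0.934 m, so the parallel axis theorem gives I = 0.043142 + (4.42)(0.934)² = 3.899 kg m².
Thin rod: I_cm = (1/12)ML² = (1/12)(5.71)(0.849)² = 0.34298 kg m²; centre at d = 0.463 m, so the parallel axis theorem gives I = 0.34298 + (5.71)(0.463)² = 1.567 kg m².
Total I = 8.5713 kg m²; total mass M = 15.45 kg.
k = √(I/M) = √(8.5713/15.45) = 0.74483 m.

0.745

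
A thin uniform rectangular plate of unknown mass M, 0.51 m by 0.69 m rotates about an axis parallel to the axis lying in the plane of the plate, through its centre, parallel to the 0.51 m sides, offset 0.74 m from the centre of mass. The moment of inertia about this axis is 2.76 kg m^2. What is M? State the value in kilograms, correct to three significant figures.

4.70

I = I_cm + Md² = (1/12)Mb² + Md² = M·[0.0833333·(0.69)² + (0.74)²] = M·0.58727.
So M = 2.76 / 0.58727 = 4.6997 kg.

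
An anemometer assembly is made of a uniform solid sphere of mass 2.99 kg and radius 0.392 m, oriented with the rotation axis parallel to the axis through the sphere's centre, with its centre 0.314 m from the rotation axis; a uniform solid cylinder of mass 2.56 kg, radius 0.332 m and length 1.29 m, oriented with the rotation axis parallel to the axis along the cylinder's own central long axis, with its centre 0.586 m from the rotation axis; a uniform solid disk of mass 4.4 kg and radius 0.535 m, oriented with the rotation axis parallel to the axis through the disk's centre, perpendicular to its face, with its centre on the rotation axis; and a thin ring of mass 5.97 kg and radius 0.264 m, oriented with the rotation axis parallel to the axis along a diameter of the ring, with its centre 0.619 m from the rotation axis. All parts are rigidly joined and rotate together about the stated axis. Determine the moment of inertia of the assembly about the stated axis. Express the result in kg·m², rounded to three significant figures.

Solid sphere: I_cm = (2/5)MR² = (2/5)(2.99)(0.392)² = 0.18378 kg·m²; centre at d = 0.314 m, so the parallel axis theorem gives I = 0.18378 + (2.99)(0.314)² = 0.47858 kg·m².
Solid cylinder: I_cm = (1/2)MR² = (1/2)(2.56)(0.332)² = 0.14109 kg·m²; centre at d = 0.586 m, so the parallel axis theorem gives I = 0.14109 + (2.56)(0.586)² = 1.0202 kg·m².
Solid disk: I_cm = (1/2)MR² = (1/2)(4.4)(0.535)² = 0.6297 kg·m²; axis through the centre, so I = 0.6297 kg·m².
Thin ring: I_cm = (1/2)MR² = (1/2)(5.97)(0.264)² = 0.20804 kg·m²; centre at d = 0.619 m, so the parallel axis theorem gives I = 0.20804 + (5.97)(0.619)² = 2.4955 kg·m².
Total I = 0.47858 + 1.0202 + 0.6297 + 2.4955 = 4.624 kg·m².

4.62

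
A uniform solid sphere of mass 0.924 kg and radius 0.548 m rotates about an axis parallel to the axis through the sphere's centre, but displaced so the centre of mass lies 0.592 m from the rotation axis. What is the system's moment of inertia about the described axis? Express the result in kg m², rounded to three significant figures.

I_cm = (2/5)MR² = (2/5)(0.924)(0.548)² = 0.11099 kg m²; centre at d = 0.592 m, so the parallel axis theorem gives I = 0.11099 + (0.924)(0.592)² = 0.43482 kg m².

0.435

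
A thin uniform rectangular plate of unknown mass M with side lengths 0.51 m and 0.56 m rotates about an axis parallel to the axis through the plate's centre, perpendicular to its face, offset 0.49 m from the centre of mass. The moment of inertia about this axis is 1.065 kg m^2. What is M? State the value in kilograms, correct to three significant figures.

3.70

I = I_cm + Md² = (1/12)M(a²+b²) + Md² = M·[0.0833333·[(0.51)² + (0.56)²] + (0.49)²] = M·0.28791.
So M = 1.065 / 0.28791 = 3.6991 kg.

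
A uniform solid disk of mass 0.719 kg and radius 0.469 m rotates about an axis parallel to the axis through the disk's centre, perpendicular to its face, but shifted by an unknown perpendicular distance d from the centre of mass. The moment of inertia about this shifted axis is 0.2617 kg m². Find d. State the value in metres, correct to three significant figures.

0.504

About the centre-of-mass axis, I_cm = (1/2)MR² = (1/2)(0.719)(0.469)² = 0.079076 kg m².
Parallel axis theorem: I = I_cm + Md², so Md² = 0.2617 − 0.079076 = 0.18262 kg m².
d = √(0.18262 / 0.719) = 0.50398 m.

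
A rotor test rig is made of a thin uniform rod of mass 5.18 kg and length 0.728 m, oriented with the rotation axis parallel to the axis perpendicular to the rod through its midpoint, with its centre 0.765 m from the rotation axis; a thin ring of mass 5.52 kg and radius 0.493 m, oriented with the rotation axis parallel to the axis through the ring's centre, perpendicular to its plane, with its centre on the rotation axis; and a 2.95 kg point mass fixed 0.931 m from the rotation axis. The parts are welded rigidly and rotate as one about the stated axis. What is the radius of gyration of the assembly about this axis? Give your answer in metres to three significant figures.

Thin rod: I_cm = (1/12)ML² = (1/12)(5.18)(0.728)² = 0.22878 kg m²; centre at d = 0.765 m, so the parallel axis theorem gives I = 0.22878 + (5.18)(0.765)² = 3.2602 kg m².
Thin ring: I_cm = MR² = (5.52)(0.493)² = 1.3416 kg m²; axis through the centre, so I = 1.3416 kg m².
Point mass: I_cm = 0; centre at d = 0.931 m, so the parallel axis theorem gives I = 0 + (2.95)(0.931)² = 2.5569 kg m².
Total I = 7.1588 kg m²; total mass M = 13.65 kg.
k = √(I/M) = √(7.1588/13.65) = 0.72419 m.

0.724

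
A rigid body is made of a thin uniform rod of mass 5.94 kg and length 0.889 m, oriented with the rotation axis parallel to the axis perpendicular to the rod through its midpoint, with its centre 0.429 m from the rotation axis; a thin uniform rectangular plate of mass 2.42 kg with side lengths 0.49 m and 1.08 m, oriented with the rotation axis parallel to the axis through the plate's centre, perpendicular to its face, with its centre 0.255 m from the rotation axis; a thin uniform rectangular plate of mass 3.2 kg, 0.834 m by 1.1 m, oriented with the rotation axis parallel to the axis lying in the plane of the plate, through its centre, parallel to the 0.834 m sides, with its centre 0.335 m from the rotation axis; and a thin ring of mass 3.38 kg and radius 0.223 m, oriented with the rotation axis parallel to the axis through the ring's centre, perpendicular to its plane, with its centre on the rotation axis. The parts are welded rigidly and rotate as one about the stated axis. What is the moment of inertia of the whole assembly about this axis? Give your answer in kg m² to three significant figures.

2.78

Thin rod: I_cm = (1/12)ML² = (1/12)(5.94)(0.889)² = 0.39121 kg m²; centre at d = 0.429 m, so the parallel axis theorem gives I = 0.39121 + (5.94)(0.429)² = 1.4844 kg m².
Rectangular plate: I_cm = (1/12)M(a²+b²) = (1/12)(2.42)[(0.49)² + (1.08)²] = 0.28364 kg m²; centre at d = 0.255 m, so the parallel axis theorem gives I = 0.28364 + (2.42)(0.255)² = 0.441 kg m².
Rectangular plate: I_cm = (1/12)Mb² = (1/12)(3.2)(1.1)² = 0.32267 kg m²; centre at d = 0.335 m, so the parallel axis theorem gives I = 0.32267 + (3.2)(0.335)² = 0.68179 kg m².
Thin ring: I_cm = MR² = (3.38)(0.223)² = 0.16808 kg m²; axis through the centre, so I = 0.16808 kg m².
Total I = 1.4844 + 0.441 + 0.68179 + 0.16808 = 2.7753 kg m².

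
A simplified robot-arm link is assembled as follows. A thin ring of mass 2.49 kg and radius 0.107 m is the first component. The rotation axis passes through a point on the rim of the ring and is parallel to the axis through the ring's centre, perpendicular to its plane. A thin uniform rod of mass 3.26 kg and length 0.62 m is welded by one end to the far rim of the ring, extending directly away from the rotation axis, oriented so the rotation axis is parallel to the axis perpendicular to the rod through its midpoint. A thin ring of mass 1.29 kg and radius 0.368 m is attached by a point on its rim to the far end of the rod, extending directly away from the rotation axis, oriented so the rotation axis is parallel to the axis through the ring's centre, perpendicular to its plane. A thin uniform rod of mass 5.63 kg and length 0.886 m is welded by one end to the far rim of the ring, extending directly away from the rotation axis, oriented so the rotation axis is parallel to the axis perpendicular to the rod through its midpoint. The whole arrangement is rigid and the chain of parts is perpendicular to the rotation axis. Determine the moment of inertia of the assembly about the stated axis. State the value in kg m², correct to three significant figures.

26.3

Thin ring: I_cm = MR² = (2.49)(0.107)² = 0.028508 kg m²; centre at d = 0.107 m, so I = I_cm + Md² gives I = 0.028508 + (2.49)(0.107)² = 0.057016 kg m².
Thin rod: I_cm = (1/12)ML² = (1/12)(3.26)(0.62)² = 0.10443 kg m²; centre at d = 0.107 + 0.107 + 0.31 = 0.524 m, so I = I_cm + Md² gives I = 0.10443 + (3.26)(0.524)² = 0.99955 kg m².
Thin ring: I_cm = MR² = (1.29)(0.368)² = 0.1747 kg m²; centre at d = 0.107 + 0.107 + 0.31 + 0.31 + 0.368 = 1.202 m, so I = I_cm + Md² gives I = 0.1747 + (1.29)(1.202)² = 2.0385 kg m².
Thin rod: I_cm = (1/12)ML² = (1/12)(5.63)(0.886)² = 0.36829 kg m²; centre at d = 0.107 + 0.107 + 0.31 + 0.31 + 0.368 + 0.368 + 0.443 = 2.013 m, so I = I_cm + Md² gives I = 0.36829 + (5.63)(2.013)² = 23.182 kg m².
Total I = 0.057016 + 0.99955 + 2.0385 + 23.182 = 26.277 kg m².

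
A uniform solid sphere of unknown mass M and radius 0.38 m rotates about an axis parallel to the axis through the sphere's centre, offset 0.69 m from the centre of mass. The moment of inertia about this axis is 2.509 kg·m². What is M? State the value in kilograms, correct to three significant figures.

4.70

I = I_cm + Md² = (2/5)MR² + Md² = M·[0.4·(0.38)² + (0.69)²] = M·0.53386.
So M = 2.509 / 0.53386 = 4.6997 kg.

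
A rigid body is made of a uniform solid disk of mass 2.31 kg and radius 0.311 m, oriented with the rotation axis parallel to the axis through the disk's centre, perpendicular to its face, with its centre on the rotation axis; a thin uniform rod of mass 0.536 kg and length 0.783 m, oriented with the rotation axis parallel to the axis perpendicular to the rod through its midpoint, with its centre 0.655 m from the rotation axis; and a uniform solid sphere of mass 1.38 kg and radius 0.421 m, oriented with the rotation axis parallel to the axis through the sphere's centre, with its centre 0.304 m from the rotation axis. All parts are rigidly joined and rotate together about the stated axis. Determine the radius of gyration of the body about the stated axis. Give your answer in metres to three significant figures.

Solid disk: I_cm = (1/2)MR² = (1/2)(2.31)(0.311)² = 0.11171 kg m^2; axis through the centre, so I = 0.11171 kg m^2.
Thin rod: I_cm = (1/12)ML² = (1/12)(0.536)(0.783)² = 0.027385 kg m^2; centre at d = 0.655 m, so the parallel axis theorem gives I = 0.027385 + (0.536)(0.655)² = 0.25734 kg m^2.
Solid sphere: I_cm = (2/5)MR² = (2/5)(1.38)(0.421)² = 0.097837 kg m^2; centre at d = 0.304 m, so the parallel axis theorem gives I = 0.097837 + (1.38)(0.304)² = 0.22537 kg m^2.
Total I = 0.59443 kg m^2; total mass M = 4.226 kg.
k = √(I/M) = √(0.59443/4.226) = 0.37505 m.

0.375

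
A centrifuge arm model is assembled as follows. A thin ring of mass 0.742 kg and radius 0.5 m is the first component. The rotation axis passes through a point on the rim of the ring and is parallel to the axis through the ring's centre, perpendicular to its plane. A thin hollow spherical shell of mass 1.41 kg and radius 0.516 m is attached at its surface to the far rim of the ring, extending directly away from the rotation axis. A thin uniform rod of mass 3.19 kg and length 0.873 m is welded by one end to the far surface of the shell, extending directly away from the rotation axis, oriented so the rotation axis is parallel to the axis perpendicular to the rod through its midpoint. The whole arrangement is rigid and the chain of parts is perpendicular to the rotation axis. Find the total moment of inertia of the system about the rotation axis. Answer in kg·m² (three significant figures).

23.5

Thin ring: I_cm = MR² = (0.742)(0.5)² = 0.1855 kg·m²; centre at d = 0.5 m, so I = I_cm + Md² gives I = 0.1855 + (0.742)(0.5)² = 0.371 kg·m².
Spherical shell: I_cm = (2/3)MR² = (2/3)(1.41)(0.516)² = 0.25028 kg·m²; centre at d = 0.5 + 0.5 + 0.516 = 1.516 m, so I = I_cm + Md² gives I = 0.25028 + (1.41)(1.516)² = 3.4908 kg·m².
Thin rod: I_cm = (1/12)ML² = (1/12)(3.19)(0.873)² = 0.2026 kg·m²; centre at d = 0.5 + 0.5 + 0.516 + 0.516 + 0.4365 = 2.4685 m, so I = I_cm + Md² gives I = 0.2026 + (3.19)(2.4685)² = 19.641 kg·m².
Total I = 0.371 + 3.4908 + 19.641 = 23.503 kg·m².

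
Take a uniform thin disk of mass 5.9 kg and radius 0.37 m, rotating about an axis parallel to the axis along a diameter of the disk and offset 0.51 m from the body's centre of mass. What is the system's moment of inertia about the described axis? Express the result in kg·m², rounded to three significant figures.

I_cm = (1/4)MR² = (1/4)(5.9)(0.37)² = 0.20193 kg·m²; centre at d = 0.51 m, so I = I_cm + Md² gives I = 0.20193 + (5.9)(0.51)² = 1.7365 kg·m².

1.74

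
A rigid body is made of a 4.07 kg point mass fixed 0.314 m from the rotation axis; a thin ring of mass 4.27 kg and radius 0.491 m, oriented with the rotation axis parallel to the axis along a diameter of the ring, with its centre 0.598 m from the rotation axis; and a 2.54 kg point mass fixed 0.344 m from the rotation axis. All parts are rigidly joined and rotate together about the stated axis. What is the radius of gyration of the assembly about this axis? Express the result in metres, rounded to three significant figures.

0.502

Point mass: I_cm = 0; centre at d = 0.314 m, so the parallel axis theorem gives I = 0 + (4.07)(0.314)² = 0.40129 kg m^2.
Thin ring: I_cm = (1/2)MR² = (1/2)(4.27)(0.491)² = 0.51471 kg m^2; centre at d = 0.598 m, so the parallel axis theorem gives I = 0.51471 + (4.27)(0.598)² = 2.0417 kg m^2.
Point mass: I_cm = 0; centre at d = 0.344 m, so the parallel axis theorem gives I = 0 + (2.54)(0.344)² = 0.30057 kg m^2.
Total I = 2.7435 kg m^2; total mass M = 10.88 kg.
k = √(I/M) = √(2.7435/10.88) = 0.50216 m.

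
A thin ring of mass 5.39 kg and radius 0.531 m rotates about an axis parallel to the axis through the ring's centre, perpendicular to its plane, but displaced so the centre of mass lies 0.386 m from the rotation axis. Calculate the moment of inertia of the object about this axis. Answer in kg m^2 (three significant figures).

2.32

I_cm = MR² = (5.39)(0.531)² = 1.5198 kg m^2; centre at d = 0.386 m, so I = I_cm + Md² gives I = 1.5198 + (5.39)(0.386)² = 2.3229 kg m^2.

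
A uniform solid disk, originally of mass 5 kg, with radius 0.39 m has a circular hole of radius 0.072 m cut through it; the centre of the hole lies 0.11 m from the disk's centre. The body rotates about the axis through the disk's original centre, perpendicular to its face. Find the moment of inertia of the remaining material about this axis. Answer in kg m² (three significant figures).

0.378

Unpierced body about its centre: I₀ = (1/2)MR² = (1/2)(5)(0.39)² = 0.38025 kg m².
The removed disk has mass m = M·(r/R)² = (5)(0.072/0.39)² = 0.17041 kg (same uniform areal density).
Its moment of inertia about the rotation axis (parallel-axis theorem): I_hole = (1/2)mr² + md² = (1/2)(0.17041)(0.072)² + (0.17041)(0.11)² = 0.0025037 kg m².
Treating the hole as negative mass, I = I₀ − I_hole = 0.38025 − 0.0025037 = 0.37775 kg m².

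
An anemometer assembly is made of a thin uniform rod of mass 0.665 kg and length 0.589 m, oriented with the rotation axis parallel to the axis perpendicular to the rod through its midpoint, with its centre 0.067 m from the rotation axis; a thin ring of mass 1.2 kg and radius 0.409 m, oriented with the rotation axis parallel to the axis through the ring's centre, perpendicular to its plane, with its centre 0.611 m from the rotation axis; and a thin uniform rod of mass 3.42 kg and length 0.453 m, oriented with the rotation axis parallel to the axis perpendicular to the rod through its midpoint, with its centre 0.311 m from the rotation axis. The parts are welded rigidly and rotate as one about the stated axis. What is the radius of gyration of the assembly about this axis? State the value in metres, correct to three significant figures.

0.448

Thin rod: I_cm = (1/12)ML² = (1/12)(0.665)(0.589)² = 0.019225 kg m²; centre at d = 0.067 m, so the parallel axis theorem gives I = 0.019225 + (0.665)(0.067)² = 0.02221 kg m².
Thin ring: I_cm = MR² = (1.2)(0.409)² = 0.20074 kg m²; centre at d = 0.611 m, so the parallel axis theorem gives I = 0.20074 + (1.2)(0.611)² = 0.64872 kg m².
Thin rod: I_cm = (1/12)ML² = (1/12)(3.42)(0.453)² = 0.058485 kg m²; centre at d = 0.311 m, so the parallel axis theorem gives I = 0.058485 + (3.42)(0.311)² = 0.38927 kg m².
Total I = 1.0602 kg m²; total mass M = 5.285 kg.
k = √(I/M) = √(1.0602/5.285) = 0.44789 m.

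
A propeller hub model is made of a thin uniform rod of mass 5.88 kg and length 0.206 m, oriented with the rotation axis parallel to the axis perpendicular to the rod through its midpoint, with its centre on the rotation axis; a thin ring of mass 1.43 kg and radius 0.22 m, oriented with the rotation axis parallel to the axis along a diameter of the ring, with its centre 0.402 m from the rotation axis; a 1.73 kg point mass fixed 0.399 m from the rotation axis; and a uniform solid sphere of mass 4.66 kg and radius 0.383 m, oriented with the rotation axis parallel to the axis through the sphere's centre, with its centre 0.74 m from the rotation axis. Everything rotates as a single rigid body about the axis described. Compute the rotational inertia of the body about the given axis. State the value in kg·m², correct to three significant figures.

Thin rod: I_cm = (1/12)ML² = (1/12)(5.88)(0.206)² = 0.020794 kg·m²; axis through the centre, so I = 0.020794 kg·m².
Thin ring: I_cm = (1/2)MR² = (1/2)(1.43)(0.22)² = 0.034606 kg·m²; centre at d = 0.402 m, so the parallel axis theorem gives I = 0.034606 + (1.43)(0.402)² = 0.2657 kg·m².
Point mass: I_cm = 0; centre at d = 0.399 m, so the parallel axis theorem gives I = 0 + (1.73)(0.399)² = 0.27542 kg·m².
Solid sphere: I_cm = (2/5)MR² = (2/5)(4.66)(0.383)² = 0.27343 kg·m²; centre at d = 0.74 m, so the parallel axis theorem gives I = 0.27343 + (4.66)(0.74)² = 2.8252 kg·m².
Total I = 0.020794 + 0.2657 + 0.27542 + 2.8252 = 3.3872 kg·m².

3.39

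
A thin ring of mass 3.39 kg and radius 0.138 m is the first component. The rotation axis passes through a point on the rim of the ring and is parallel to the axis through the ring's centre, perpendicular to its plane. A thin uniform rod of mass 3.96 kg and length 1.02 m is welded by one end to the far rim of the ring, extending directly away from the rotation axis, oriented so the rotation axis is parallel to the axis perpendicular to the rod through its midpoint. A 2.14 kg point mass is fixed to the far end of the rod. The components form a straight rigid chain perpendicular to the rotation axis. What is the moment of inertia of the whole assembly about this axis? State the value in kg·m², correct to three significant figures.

6.51

Thin ring: I_cm = MR² = (3.39)(0.138)² = 0.064559 kg·m²; centre at d = 0.138 m, so I = I_cm + Md² gives I = 0.064559 + (3.39)(0.138)² = 0.12912 kg·m².
Thin rod: I_cm = (1/12)ML² = (1/12)(3.96)(1.02)² = 0.34333 kg·m²; centre at d = 0.138 + 0.138 + 0.51 = 0.786 m, so I = I_cm + Md² gives I = 0.34333 + (3.96)(0.786)² = 2.7898 kg·m².
Point mass: I_cm = 0; centre at d = 0.138 + 0.138 + 0.51 + 0.51 = 1.296 m, so I = I_cm + Md² gives I = 0 + (2.14)(1.296)² = 3.5944 kg·m².
Total I = 0.12912 + 2.7898 + 3.5944 = 6.5133 kg·m².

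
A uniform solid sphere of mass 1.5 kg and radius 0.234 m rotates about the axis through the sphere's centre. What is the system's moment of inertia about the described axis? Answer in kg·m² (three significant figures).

I_cm = (2/5)MR² = (2/5)(1.5)(0.234)² = 0.032854 kg·m²; axis through the centre, so I = 0.032854 kg·m².

0.0329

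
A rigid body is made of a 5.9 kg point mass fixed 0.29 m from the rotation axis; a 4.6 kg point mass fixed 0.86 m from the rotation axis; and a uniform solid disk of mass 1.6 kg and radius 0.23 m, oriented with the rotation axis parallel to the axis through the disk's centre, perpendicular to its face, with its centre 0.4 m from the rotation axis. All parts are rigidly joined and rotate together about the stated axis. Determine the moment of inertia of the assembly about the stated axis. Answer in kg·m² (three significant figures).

Point mass: I_cm = 0; centre at d = 0.29 m, so the parallel axis theorem gives I = 0 + (5.9)(0.29)² = 0.49619 kg·m².
Point mass: I_cm = 0; centre at d = 0.86 m, so the parallel axis theorem gives I = 0 + (4.6)(0.86)² = 3.4022 kg·m².
Solid disk: I_cm = (1/2)MR² = (1/2)(1.6)(0.23)² = 0.04232 kg·m²; centre at d = 0.4 m, so the parallel axis theorem gives I = 0.04232 + (1.6)(0.4)² = 0.29832 kg·m².
Total I = 0.49619 + 3.4022 + 0.29832 = 4.1967 kg·m².

4.20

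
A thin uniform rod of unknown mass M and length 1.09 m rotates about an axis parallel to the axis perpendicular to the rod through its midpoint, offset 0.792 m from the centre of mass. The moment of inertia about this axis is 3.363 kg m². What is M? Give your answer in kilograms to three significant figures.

I = I_cm + Md² = (1/12)ML² + Md² = M·[0.0833333·(1.09)² + (0.792)²] = M·0.72627.
So M = 3.363 / 0.72627 = 4.6305 kg.

4.63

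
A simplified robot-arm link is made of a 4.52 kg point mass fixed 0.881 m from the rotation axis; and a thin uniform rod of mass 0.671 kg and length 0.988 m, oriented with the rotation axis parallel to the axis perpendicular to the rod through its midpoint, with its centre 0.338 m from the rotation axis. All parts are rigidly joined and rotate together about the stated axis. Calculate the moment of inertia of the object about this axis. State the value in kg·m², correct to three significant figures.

3.64

Point mass: I_cm = 0; centre at d = 0.881 m, so I = I_cm + Md² gives I = 0 + (4.52)(0.881)² = 3.5082 kg·m².
Thin rod: I_cm = (1/12)ML² = (1/12)(0.671)(0.988)² = 0.054583 kg·m²; centre at d = 0.338 m, so I = I_cm + Md² gives I = 0.054583 + (0.671)(0.338)² = 0.13124 kg·m².
Total I = 3.5082 + 0.13124 = 3.6395 kg·m².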